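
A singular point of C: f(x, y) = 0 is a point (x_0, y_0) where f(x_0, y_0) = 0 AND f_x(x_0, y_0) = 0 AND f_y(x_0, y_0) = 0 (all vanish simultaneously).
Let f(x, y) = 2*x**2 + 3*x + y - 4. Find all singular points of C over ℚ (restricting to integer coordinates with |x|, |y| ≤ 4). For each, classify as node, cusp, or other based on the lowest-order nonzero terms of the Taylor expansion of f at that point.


No singular points in the scanned grid; C is smooth there.

Compute partial derivatives:
  f_x = 4*x + 3.
  f_y = 1.
f_y = 1 is a nonzero constant, so f_y never vanishes: no point (x, y) can satisfy f = f_x = f_y = 0. In particular no (x, y) ∈ {−4, ..., 4}² is singular; the curve is smooth.


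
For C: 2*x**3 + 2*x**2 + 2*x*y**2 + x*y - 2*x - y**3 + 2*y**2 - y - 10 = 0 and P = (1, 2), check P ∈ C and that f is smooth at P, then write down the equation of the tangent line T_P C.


Tangent line at P: 18*x + 4*y - 26 = 0.

Step 1: f(1, 2) = 0, so P lies on C.
Step 2: partial derivatives
  f_x(x, y) = 6*x**2 + 4*x + 2*y**2 + y - 2, f_y(x, y) = 4*x*y + x - 3*y**2 + 4*y - 1.
  f_x(P) = 18, f_y(P) = 4 (gradient nonzero, so P is smooth).
Step 3: tangent line at P: 18·(x − 1) + 4·(y − 2) = 0.
Expanding: 18*x + 4*y - 26 = 0.


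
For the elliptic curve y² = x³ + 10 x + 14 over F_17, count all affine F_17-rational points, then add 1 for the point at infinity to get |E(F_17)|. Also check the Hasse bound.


Affine points = {(1, 5), (1, 12), (2, 5), (2, 12), (4, 4), (4, 13), (5, 6), (5, 11), (6, 1), (6, 16), (7, 6), (7, 11), (9, 0), (10, 3), (10, 14), (12, 3), (12, 14), (14, 5), (14, 12)}; affine count = 19; |E(F_17)| = 20.

Discriminant check: Δ ∝ 4a³ + 27b² = 4·10³ + 27·14² = 4·1000 + 27·196 ≡ 10 (mod 17). Nonzero ⇒ E is nonsingular.
For each x ∈ F_17, compute rhs = x³ + 10·x + 14 mod 17, then count y ∈ F_17 with y² ≡ rhs.
  x = 0: rhs = 14, matching y values: none (0 points).
  x = 1: rhs = 8, matching y values: 5, 12 (2 points).
  x = 2: rhs = 8, matching y values: 5, 12 (2 points).
  x = 3: rhs = 3, matching y values: none (0 points).
  x = 4: rhs = 16, matching y values: 4, 13 (2 points).
  x = 5: rhs = 2, matching y values: 6, 11 (2 points).
  x = 6: rhs = 1, matching y values: 1, 16 (2 points).
  x = 7: rhs = 2, matching y values: 6, 11 (2 points).
  x = 8: rhs = 11, matching y values: none (0 points).
  x = 9: rhs = 0, matching y values: 0 (1 points).
  x = 10: rhs = 9, matching y values: 3, 14 (2 points).
  x = 11: rhs = 10, matching y values: none (0 points).
  x = 12: rhs = 9, matching y values: 3, 14 (2 points).
  x = 13: rhs = 12, matching y values: none (0 points).
  x = 14: rhs = 8, matching y values: 5, 12 (2 points).
  x = 15: rhs = 3, matching y values: none (0 points).
  x = 16: rhs = 3, matching y values: none (0 points).
Total affine count: 19.
Full point count |E(F_17)| = 19 + 1 = 20.
Hasse bound: |20 − (17+1)| = |2| = 2 ≤ 2√17 ≈ 8.2462 ✓.


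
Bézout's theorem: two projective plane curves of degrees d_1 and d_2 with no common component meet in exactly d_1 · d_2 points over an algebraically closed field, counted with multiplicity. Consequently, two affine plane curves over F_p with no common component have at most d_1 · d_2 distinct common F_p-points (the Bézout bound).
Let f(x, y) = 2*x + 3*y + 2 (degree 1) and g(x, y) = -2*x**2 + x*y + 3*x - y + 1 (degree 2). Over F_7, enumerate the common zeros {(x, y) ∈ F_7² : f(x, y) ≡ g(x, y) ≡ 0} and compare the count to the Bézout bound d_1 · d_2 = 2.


Common zeros: ∅; count = 0; Bézout bound = 2.

deg(f) = 1, deg(g) = 2, so Bézout bound = 2.
Scan x ∈ F_7. For each x, list the y ∈ F_7 with f(x, y) ≡ 0 and those with g(x, y) ≡ 0 (mod 7); the common zeros in that column are the intersection.
  x = 0: f ≡ 0 at y ∈ {4}; g ≡ 0 at y ∈ {1}; common: ∅.
  x = 1: f ≡ 0 at y ∈ {1}; g ≡ 0 at y ∈ ∅; common: ∅.
  x = 2: f ≡ 0 at y ∈ {5}; g ≡ 0 at y ∈ {1}; common: ∅.
  x = 3: f ≡ 0 at y ∈ {2}; g ≡ 0 at y ∈ {4}; common: ∅.
  x = 4: f ≡ 0 at y ∈ {6}; g ≡ 0 at y ∈ {4}; common: ∅.
  x = 5: f ≡ 0 at y ∈ {3}; g ≡ 0 at y ∈ {5}; common: ∅.
  x = 6: f ≡ 0 at y ∈ {0}; g ≡ 0 at y ∈ {5}; common: ∅.
Collecting: common zeros = ∅, so the count is 0.
Comparison with the Bézout bound: 0 ≤ 2 = deg(f)·deg(g), as expected for curves with no common component (the affine F_7-count falls short of the bound because intersections may lie at infinity, over extension fields, or carry multiplicity).


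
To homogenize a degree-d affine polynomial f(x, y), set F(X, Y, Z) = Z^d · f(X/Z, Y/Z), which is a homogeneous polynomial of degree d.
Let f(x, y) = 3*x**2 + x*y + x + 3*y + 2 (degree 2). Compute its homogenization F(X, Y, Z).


F(X, Y, Z) = 3*X**2 + X*Y + X*Z + 3*Y*Z + 2*Z**2

deg(f) = 2.
Substitute x = X/Z, y = Y/Z into f, then multiply by Z^2.
  monomial 3·x^2·y^0 ↦ 3·X^2·Y^0·Z^0.
  monomial 1·x^1·y^1 ↦ 1·X^1·Y^1·Z^0.
  monomial 1·x^1·y^0 ↦ 1·X^1·Y^0·Z^1.
  monomial 3·x^0·y^1 ↦ 3·X^0·Y^1·Z^1.
  monomial 2·x^0·y^0 ↦ 2·X^0·Y^0·Z^2.
Collecting: F(X, Y, Z) = 3*X**2 + X*Y + X*Z + 3*Y*Z + 2*Z**2.


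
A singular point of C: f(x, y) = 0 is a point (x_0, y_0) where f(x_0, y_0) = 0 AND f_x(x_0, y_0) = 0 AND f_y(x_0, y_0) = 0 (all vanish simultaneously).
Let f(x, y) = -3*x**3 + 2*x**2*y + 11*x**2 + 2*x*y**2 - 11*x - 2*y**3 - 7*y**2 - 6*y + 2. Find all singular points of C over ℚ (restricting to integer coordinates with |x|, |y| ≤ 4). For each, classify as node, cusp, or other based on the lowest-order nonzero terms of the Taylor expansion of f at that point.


Singular points: {(1, -1)}; classification: cusp.

Compute partial derivatives:
  f_x = -9*x**2 + 4*x*y + 22*x + 2*y**2 - 11.
  f_y = 2*x**2 + 4*x*y - 6*y**2 - 14*y - 6.
Scan x_0 ∈ {−4, ..., 4}. For each x_0, f_y(x_0, y) is a polynomial in y; find its integer roots y ∈ {−4, ..., 4}, then test f_x and f at those candidates.
  x = -4: f_y(-4, y) = -6*y**2 - 30*y + 26; no integer root y with |y| ≤ 4.
  x = -3: f_y(-3, y) = -6*y**2 - 26*y + 12; no integer root y with |y| ≤ 4.
  x = -2: f_y(-2, y) = -6*y**2 - 22*y + 2; no integer root y with |y| ≤ 4.
  x = -1: f_y(-1, y) = -6*y**2 - 18*y - 4; no integer root y with |y| ≤ 4.
  x = 0: f_y(0, y) = -6*y**2 - 14*y - 6; no integer root y with |y| ≤ 4.
  x = 1: f_y(1, y) = -6*y**2 - 10*y - 4; vanishes at y ∈ {-1}. (1, -1): f_x = 0, f = 0 — SINGULAR.
  x = 2: f_y(2, y) = -6*y**2 - 6*y + 2; no integer root y with |y| ≤ 4.
  x = 3: f_y(3, y) = -6*y**2 - 2*y + 12; no integer root y with |y| ≤ 4.
  x = 4: f_y(4, y) = -6*y**2 + 2*y + 26; no integer root y with |y| ≤ 4.
Only singular point on the grid: (1, -1).
Classify: substitute x = 1 + u, y = -1 + v and expand: f = -3*u**3 + 2*u**2*v + 2*u*v**2 - 2*v**3 + v**2.
No constant or linear terms (consistent with a singular point). Quadratic part: v**2. Cubic part: -3*u**3 + 2*u**2*v + 2*u*v**2 - 2*v**3.
The quadratic part v**2 is a perfect square, so there is a single (double) tangent line v = 0, i.e. y = -1. Restricting the cubic part to that line (v = 0) leaves -3*u**3 ≠ 0, so f is not divisible by v and the branch is v² ≈ 3*u**3 to lowest order — this is a cusp.
Classification: cusp.


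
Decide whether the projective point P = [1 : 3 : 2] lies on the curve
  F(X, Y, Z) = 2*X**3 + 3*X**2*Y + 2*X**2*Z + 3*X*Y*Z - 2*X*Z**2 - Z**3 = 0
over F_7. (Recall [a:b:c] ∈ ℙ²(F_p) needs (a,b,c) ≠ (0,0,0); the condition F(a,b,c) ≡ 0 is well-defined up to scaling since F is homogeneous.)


F(1,3,2) ≡ 3 (mod 7); P is NOT on the curve.

Evaluate F(1, 3, 2) term-by-term (mod 7).
  2*X**3 ↦ 2·1·1·1 = 2
  3*X**2*Y ↦ 3·1·3·1 = 9
  2*X**2*Z ↦ 2·1·1·2 = 4
  3*X*Y*Z ↦ 3·1·3·2 = 18
  -2*X*Z**2 ↦ -2·1·1·4 = -8
  -Z**3 ↦ -1·1·1·8 = -8
Sum: F(1, 3, 2) = (2) + (9) + (4) + (18) + (-8) + (-8) = 17.
Reducing mod 7: 17 ≡ 3 (mod 7).
Since F(a, b, c) ≡ 3 ≠ 0 (mod 7), P does NOT lie on the curve.


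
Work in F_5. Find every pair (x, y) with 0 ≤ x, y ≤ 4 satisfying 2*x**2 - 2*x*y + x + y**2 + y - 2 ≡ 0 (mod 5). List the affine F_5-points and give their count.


Affine F_5-points: {(0, 1), (0, 3), (3, 1), (3, 4)}; count = 4.

For each of the 25 pairs (x, y) ∈ F_5², evaluate f(x, y) mod 5. Record the zeros.
  x = 0: [0↦3, 1↦0, 2↦4, 3↦0, 4↦3]  zeros at y ∈ {1, 3}
  x = 1: [0↦1, 1↦1, 2↦3, 3↦2, 4↦3]  zeros at y ∈ ∅
  x = 2: [0↦3, 1↦1, 2↦1, 3↦3, 4↦2]  zeros at y ∈ ∅
  x = 3: [0↦4, 1↦0, 2↦3, 3↦3, 4↦0]  zeros at y ∈ {1, 4}
  x = 4: [0↦4, 1↦3, 2↦4, 3↦2, 4↦2]  zeros at y ∈ ∅
Collecting zeros: affine points = {(0, 1), (0, 3), (3, 1), (3, 4)}.
Total count |C(F_5)_aff| = 4.


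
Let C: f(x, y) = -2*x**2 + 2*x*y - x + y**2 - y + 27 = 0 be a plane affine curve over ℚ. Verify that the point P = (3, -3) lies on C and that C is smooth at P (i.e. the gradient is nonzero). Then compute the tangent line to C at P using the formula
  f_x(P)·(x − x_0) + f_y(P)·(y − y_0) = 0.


Tangent line at P: -19*x - y + 54 = 0.

Step 1: f(3, -3) = 0, so P lies on C.
Step 2: partial derivatives
  f_x(x, y) = -4*x + 2*y - 1, f_y(x, y) = 2*x + 2*y - 1.
  f_x(P) = -19, f_y(P) = -1 (gradient nonzero, so P is smooth).
Step 3: tangent line at P: -19·(x − 3) + -1·(y − -3) = 0.
Expanding: -19*x - y + 54 = 0.


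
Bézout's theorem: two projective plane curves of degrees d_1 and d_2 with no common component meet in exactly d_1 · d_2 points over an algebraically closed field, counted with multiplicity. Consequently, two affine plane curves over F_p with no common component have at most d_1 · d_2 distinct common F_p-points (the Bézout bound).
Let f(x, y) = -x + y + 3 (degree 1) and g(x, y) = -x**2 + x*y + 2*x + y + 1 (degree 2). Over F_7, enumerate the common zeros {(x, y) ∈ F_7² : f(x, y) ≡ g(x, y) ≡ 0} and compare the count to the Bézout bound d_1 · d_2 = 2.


Common zeros: ∅; count = 0; Bézout bound = 2.

deg(f) = 1, deg(g) = 2, so Bézout bound = 2.
Scan x ∈ F_7. For each x, list the y ∈ F_7 with f(x, y) ≡ 0 and those with g(x, y) ≡ 0 (mod 7); the common zeros in that column are the intersection.
  x = 0: f ≡ 0 at y ∈ {4}; g ≡ 0 at y ∈ {6}; common: ∅.
  x = 1: f ≡ 0 at y ∈ {5}; g ≡ 0 at y ∈ {6}; common: ∅.
  x = 2: f ≡ 0 at y ∈ {6}; g ≡ 0 at y ∈ {2}; common: ∅.
  x = 3: f ≡ 0 at y ∈ {0}; g ≡ 0 at y ∈ {4}; common: ∅.
  x = 4: f ≡ 0 at y ∈ {1}; g ≡ 0 at y ∈ {0}; common: ∅.
  x = 5: f ≡ 0 at y ∈ {2}; g ≡ 0 at y ∈ {0}; common: ∅.
  x = 6: f ≡ 0 at y ∈ {3}; g ≡ 0 at y ∈ ∅; common: ∅.
Collecting: common zeros = ∅, so the count is 0.
Comparison with the Bézout bound: 0 ≤ 2 = deg(f)·deg(g), as expected for curves with no common component (the affine F_7-count falls short of the bound because intersections may lie at infinity, over extension fields, or carry multiplicity).


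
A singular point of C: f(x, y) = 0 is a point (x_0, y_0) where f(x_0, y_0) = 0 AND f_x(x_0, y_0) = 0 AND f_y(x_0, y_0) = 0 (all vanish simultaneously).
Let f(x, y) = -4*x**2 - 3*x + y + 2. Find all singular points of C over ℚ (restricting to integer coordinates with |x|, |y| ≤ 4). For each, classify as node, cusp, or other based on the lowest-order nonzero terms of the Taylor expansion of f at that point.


No singular points in the scanned grid; C is smooth there.

Compute partial derivatives:
  f_x = -8*x - 3.
  f_y = 1.
f_y = 1 is a nonzero constant, so f_y never vanishes: no point (x, y) can satisfy f = f_x = f_y = 0. In particular no (x, y) ∈ {−4, ..., 4}² is singular; the curve is smooth.


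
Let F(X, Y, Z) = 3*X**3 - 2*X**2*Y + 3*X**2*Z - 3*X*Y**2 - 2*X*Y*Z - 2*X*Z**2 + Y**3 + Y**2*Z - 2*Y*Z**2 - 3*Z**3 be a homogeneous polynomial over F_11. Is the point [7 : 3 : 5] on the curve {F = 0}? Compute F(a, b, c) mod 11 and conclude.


F(7,3,5) ≡ 4 (mod 11); P is NOT on the curve.

Evaluate F(7, 3, 5) term-by-term (mod 11).
  3*X**3 ↦ 3·343·1·1 = 1029
  -2*X**2*Y ↦ -2·49·3·1 = -294
  3*X**2*Z ↦ 3·49·1·5 = 735
  -3*X*Y**2 ↦ -3·7·9·1 = -189
  -2*X*Y*Z ↦ -2·7·3·5 = -210
  -2*X*Z**2 ↦ -2·7·1·25 = -350
  Y**3 ↦ 1·1·27·1 = 27
  Y**2*Z ↦ 1·1·9·5 = 45
  -2*Y*Z**2 ↦ -2·1·3·25 = -150
  -3*Z**3 ↦ -3·1·1·125 = -375
Sum: F(7, 3, 5) = (1029) + (-294) + (735) + (-189) + (-210) + (-350) + (27) + (45) + (-150) + (-375) = 268.
Reducing mod 11: 268 ≡ 4 (mod 11).
Since F(a, b, c) ≡ 4 ≠ 0 (mod 11), P does NOT lie on the curve.


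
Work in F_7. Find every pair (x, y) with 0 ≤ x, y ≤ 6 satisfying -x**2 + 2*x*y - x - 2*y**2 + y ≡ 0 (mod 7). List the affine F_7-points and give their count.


Affine F_7-points: {(0, 0), (0, 4), (1, 6), (3, 1), (3, 6), (5, 1), (6, 0), (6, 3)}; count = 8.

For each of the 49 pairs (x, y) ∈ F_7², evaluate f(x, y) mod 7. Record the zeros.
  x = 0: [0↦0, 1↦6, 2↦1, 3↦6, 4↦0, 5↦4, 6↦4]  zeros at y ∈ {0, 4}
  x = 1: [0↦5, 1↦6, 2↦3, 3↦3, 4↦6, 5↦5, 6↦0]  zeros at y ∈ {6}
  x = 2: [0↦1, 1↦4, 2↦3, 3↦5, 4↦3, 5↦4, 6↦1]  zeros at y ∈ ∅
  x = 3: [0↦2, 1↦0, 2↦1, 3↦5, 4↦5, 5↦1, 6↦0]  zeros at y ∈ {1, 6}
  x = 4: [0↦1, 1↦1, 2↦4, 3↦3, 4↦5, 5↦3, 6↦4]  zeros at y ∈ ∅
  x = 5: [0↦5, 1↦0, 2↦5, 3↦6, 4↦3, 5↦3, 6↦6]  zeros at y ∈ {1}
  x = 6: [0↦0, 1↦4, 2↦4, 3↦0, 4↦6, 5↦1, 6↦6]  zeros at y ∈ {0, 3}
Collecting zeros: affine points = {(0, 0), (0, 4), (1, 6), (3, 1), (3, 6), (5, 1), (6, 0), (6, 3)}.
Total count |C(F_7)_aff| = 8.


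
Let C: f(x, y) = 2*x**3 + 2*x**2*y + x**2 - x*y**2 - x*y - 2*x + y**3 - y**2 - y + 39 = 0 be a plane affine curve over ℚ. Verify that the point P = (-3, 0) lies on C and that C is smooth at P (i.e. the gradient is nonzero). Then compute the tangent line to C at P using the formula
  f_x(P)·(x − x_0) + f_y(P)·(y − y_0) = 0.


Tangent line at P: 46*x + 20*y + 138 = 0.

Step 1: f(-3, 0) = 0, so P lies on C.
Step 2: partial derivatives
  f_x(x, y) = 6*x**2 + 4*x*y + 2*x - y**2 - y - 2, f_y(x, y) = 2*x**2 - 2*x*y - x + 3*y**2 - 2*y - 1.
  f_x(P) = 46, f_y(P) = 20 (gradient nonzero, so P is smooth).
Step 3: tangent line at P: 46·(x − -3) + 20·(y − 0) = 0.
Expanding: 46*x + 20*y + 138 = 0.


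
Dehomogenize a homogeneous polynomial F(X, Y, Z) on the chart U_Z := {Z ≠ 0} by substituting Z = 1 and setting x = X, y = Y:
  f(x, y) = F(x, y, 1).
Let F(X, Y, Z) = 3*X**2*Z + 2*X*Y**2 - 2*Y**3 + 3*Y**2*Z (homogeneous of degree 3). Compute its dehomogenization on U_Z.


f(x, y) = 3*x**2 + 2*x*y**2 - 2*y**3 + 3*y**2

On U_Z we set Z = 1. Each monomial c·X^i·Y^j·Z^k in F becomes c·x^i·y^j·1^k = c·x^i·y^j.
Substituting Z = 1: F(X, Y, 1) = 3*x**2 + 2*x*y**2 - 2*y**3 + 3*y**2.
Note: deg(f) ≤ deg(F) = 3; strict inequality happens when F is divisible by Z (lost terms).


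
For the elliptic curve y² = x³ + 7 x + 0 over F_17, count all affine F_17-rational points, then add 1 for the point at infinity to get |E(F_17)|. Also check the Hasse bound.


Affine points = {(0, 0), (1, 5), (1, 12), (7, 1), (7, 16), (10, 4), (10, 13), (16, 3), (16, 14)}; affine count = 9; |E(F_17)| = 10.

Discriminant check: Δ ∝ 4a³ + 27b² = 4·7³ + 27·0² = 4·343 + 27·0 ≡ 12 (mod 17). Nonzero ⇒ E is nonsingular.
For each x ∈ F_17, compute rhs = x³ + 7·x + 0 mod 17, then count y ∈ F_17 with y² ≡ rhs.
  x = 0: rhs = 0, matching y values: 0 (1 points).
  x = 1: rhs = 8, matching y values: 5, 12 (2 points).
  x = 2: rhs = 5, matching y values: none (0 points).
  x = 3: rhs = 14, matching y values: none (0 points).
  x = 4: rhs = 7, matching y values: none (0 points).
  x = 5: rhs = 7, matching y values: none (0 points).
  x = 6: rhs = 3, matching y values: none (0 points).
  x = 7: rhs = 1, matching y values: 1, 16 (2 points).
  x = 8: rhs = 7, matching y values: none (0 points).
  x = 9: rhs = 10, matching y values: none (0 points).
  x = 10: rhs = 16, matching y values: 4, 13 (2 points).
  x = 11: rhs = 14, matching y values: none (0 points).
  x = 12: rhs = 10, matching y values: none (0 points).
  x = 13: rhs = 10, matching y values: none (0 points).
  x = 14: rhs = 3, matching y values: none (0 points).
  x = 15: rhs = 12, matching y values: none (0 points).
  x = 16: rhs = 9, matching y values: 3, 14 (2 points).
Total affine count: 9.
Full point count |E(F_17)| = 9 + 1 = 10.
Hasse bound: |10 − (17+1)| = |-8| = 8 ≤ 2√17 ≈ 8.2462 ✓.


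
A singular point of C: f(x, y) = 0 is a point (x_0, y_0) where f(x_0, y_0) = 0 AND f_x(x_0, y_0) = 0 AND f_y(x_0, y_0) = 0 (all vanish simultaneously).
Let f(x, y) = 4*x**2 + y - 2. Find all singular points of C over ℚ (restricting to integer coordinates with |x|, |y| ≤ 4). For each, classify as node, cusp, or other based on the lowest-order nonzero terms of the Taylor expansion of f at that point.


No singular points in the scanned grid; C is smooth there.

Compute partial derivatives:
  f_x = 8*x.
  f_y = 1.
f_y = 1 is a nonzero constant, so f_y never vanishes: no point (x, y) can satisfy f = f_x = f_y = 0. In particular no (x, y) ∈ {−4, ..., 4}² is singular; the curve is smooth.


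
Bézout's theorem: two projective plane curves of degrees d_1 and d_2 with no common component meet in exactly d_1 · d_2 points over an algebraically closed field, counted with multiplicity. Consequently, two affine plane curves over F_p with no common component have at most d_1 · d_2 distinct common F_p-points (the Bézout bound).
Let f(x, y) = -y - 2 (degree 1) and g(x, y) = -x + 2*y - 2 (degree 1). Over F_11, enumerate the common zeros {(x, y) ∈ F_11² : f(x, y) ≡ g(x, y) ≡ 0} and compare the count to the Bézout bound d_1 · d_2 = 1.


Common zeros: {(5, 9)}; count = 1; Bézout bound = 1.

deg(f) = 1, deg(g) = 1, so Bézout bound = 1.
Scan x ∈ F_11. For each x, list the y ∈ F_11 with f(x, y) ≡ 0 and those with g(x, y) ≡ 0 (mod 11); the common zeros in that column are the intersection.
  x = 0: f ≡ 0 at y ∈ {9}; g ≡ 0 at y ∈ {1}; common: ∅.
  x = 1: f ≡ 0 at y ∈ {9}; g ≡ 0 at y ∈ {7}; common: ∅.
  x = 2: f ≡ 0 at y ∈ {9}; g ≡ 0 at y ∈ {2}; common: ∅.
  x = 3: f ≡ 0 at y ∈ {9}; g ≡ 0 at y ∈ {8}; common: ∅.
  x = 4: f ≡ 0 at y ∈ {9}; g ≡ 0 at y ∈ {3}; common: ∅.
  x = 5: f ≡ 0 at y ∈ {9}; g ≡ 0 at y ∈ {9}; common: {9}.
  x = 6: f ≡ 0 at y ∈ {9}; g ≡ 0 at y ∈ {4}; common: ∅.
  x = 7: f ≡ 0 at y ∈ {9}; g ≡ 0 at y ∈ {10}; common: ∅.
  x = 8: f ≡ 0 at y ∈ {9}; g ≡ 0 at y ∈ {5}; common: ∅.
  x = 9: f ≡ 0 at y ∈ {9}; g ≡ 0 at y ∈ {0}; common: ∅.
  x = 10: f ≡ 0 at y ∈ {9}; g ≡ 0 at y ∈ {6}; common: ∅.
Collecting: common zeros = {(5, 9)}, so the count is 1.
Comparison with the Bézout bound: 1 ≤ 1 = deg(f)·deg(g), as expected for curves with no common component (the bound is attained).


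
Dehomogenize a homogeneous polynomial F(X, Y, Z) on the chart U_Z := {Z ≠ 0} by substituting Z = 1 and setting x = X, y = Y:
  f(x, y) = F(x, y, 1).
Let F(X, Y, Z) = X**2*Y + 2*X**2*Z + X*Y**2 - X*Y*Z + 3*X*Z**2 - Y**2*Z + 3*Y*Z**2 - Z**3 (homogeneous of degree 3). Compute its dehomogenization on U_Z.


f(x, y) = x**2*y + 2*x**2 + x*y**2 - x*y + 3*x - y**2 + 3*y - 1

On U_Z we set Z = 1. Each monomial c·X^i·Y^j·Z^k in F becomes c·x^i·y^j·1^k = c·x^i·y^j.
Substituting Z = 1: F(X, Y, 1) = x**2*y + 2*x**2 + x*y**2 - x*y + 3*x - y**2 + 3*y - 1.
Note: deg(f) ≤ deg(F) = 3; strict inequality happens when F is divisible by Z (lost terms).


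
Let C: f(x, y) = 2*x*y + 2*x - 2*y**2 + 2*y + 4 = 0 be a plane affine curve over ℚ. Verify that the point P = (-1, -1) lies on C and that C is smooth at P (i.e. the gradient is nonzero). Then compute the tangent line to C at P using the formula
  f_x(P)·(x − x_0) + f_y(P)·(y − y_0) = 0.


Tangent line at P: 4*y + 4 = 0.

Step 1: f(-1, -1) = 0, so P lies on C.
Step 2: partial derivatives
  f_x(x, y) = 2*y + 2, f_y(x, y) = 2*x - 4*y + 2.
  f_x(P) = 0, f_y(P) = 4 (gradient nonzero, so P is smooth).
Step 3: tangent line at P: 0·(x − -1) + 4·(y − -1) = 0.
Expanding: 4*y + 4 = 0.


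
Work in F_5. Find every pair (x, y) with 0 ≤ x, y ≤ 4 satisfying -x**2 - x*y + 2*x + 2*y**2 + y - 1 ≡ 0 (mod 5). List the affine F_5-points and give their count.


Affine F_5-points: {(0, 3), (0, 4), (1, 0), (2, 1), (2, 2), (3, 2), (3, 4), (4, 1), (4, 3)}; count = 9.

For each of the 25 pairs (x, y) ∈ F_5², evaluate f(x, y) mod 5. Record the zeros.
  x = 0: [0↦4, 1↦2, 2↦4, 3↦0, 4↦0]  zeros at y ∈ {3, 4}
  x = 1: [0↦0, 1↦2, 2↦3, 3↦3, 4↦2]  zeros at y ∈ {0}
  x = 2: [0↦4, 1↦0, 2↦0, 3↦4, 4↦2]  zeros at y ∈ {1, 2}
  x = 3: [0↦1, 1↦1, 2↦0, 3↦3, 4↦0]  zeros at y ∈ {2, 4}
  x = 4: [0↦1, 1↦0, 2↦3, 3↦0, 4↦1]  zeros at y ∈ {1, 3}
Collecting zeros: affine points = {(0, 3), (0, 4), (1, 0), (2, 1), (2, 2), (3, 2), (3, 4), (4, 1), (4, 3)}.
Total count |C(F_5)_aff| = 9.


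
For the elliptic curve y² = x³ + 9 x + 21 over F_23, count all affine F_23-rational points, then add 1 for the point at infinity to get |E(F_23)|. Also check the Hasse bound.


Affine points = {(1, 10), (1, 13), (2, 1), (2, 22), (3, 11), (3, 12), (4, 11), (4, 12), (7, 6), (7, 17), (9, 7), (9, 16), (11, 5), (11, 18), (13, 9), (13, 14), (14, 4), (14, 19), (15, 9), (15, 14), (16, 11), (16, 12), (17, 2), (17, 21), (18, 9), (18, 14), (19, 6), (19, 17), (20, 6), (20, 17), (21, 8), (21, 15)}; affine count = 32; |E(F_23)| = 33.

Discriminant check: Δ ∝ 4a³ + 27b² = 4·9³ + 27·21² = 4·729 + 27·441 ≡ 11 (mod 23). Nonzero ⇒ E is nonsingular.
For each x ∈ F_23, compute rhs = x³ + 9·x + 21 mod 23, then count y ∈ F_23 with y² ≡ rhs.
  x = 0: rhs = 21, matching y values: none (0 points).
  x = 1: rhs = 8, matching y values: 10, 13 (2 points).
  x = 2: rhs = 1, matching y values: 1, 22 (2 points).
  x = 3: rhs = 6, matching y values: 11, 12 (2 points).
  x = 4: rhs = 6, matching y values: 11, 12 (2 points).
  x = 5: rhs = 7, matching y values: none (0 points).
  x = 6: rhs = 15, matching y values: none (0 points).
  x = 7: rhs = 13, matching y values: 6, 17 (2 points).
  x = 8: rhs = 7, matching y values: none (0 points).
  x = 9: rhs = 3, matching y values: 7, 16 (2 points).
  x = 10: rhs = 7, matching y values: none (0 points).
  x = 11: rhs = 2, matching y values: 5, 18 (2 points).
  x = 12: rhs = 17, matching y values: none (0 points).
  x = 13: rhs = 12, matching y values: 9, 14 (2 points).
  x = 14: rhs = 16, matching y values: 4, 19 (2 points).
  x = 15: rhs = 12, matching y values: 9, 14 (2 points).
  x = 16: rhs = 6, matching y values: 11, 12 (2 points).
  x = 17: rhs = 4, matching y values: 2, 21 (2 points).
  x = 18: rhs = 12, matching y values: 9, 14 (2 points).
  x = 19: rhs = 13, matching y values: 6, 17 (2 points).
  x = 20: rhs = 13, matching y values: 6, 17 (2 points).
  x = 21: rhs = 18, matching y values: 8, 15 (2 points).
  x = 22: rhs = 11, matching y values: none (0 points).
Total affine count: 32.
Full point count |E(F_23)| = 32 + 1 = 33.
Hasse bound: |33 − (23+1)| = |9| = 9 ≤ 2√23 ≈ 9.5917 ✓.


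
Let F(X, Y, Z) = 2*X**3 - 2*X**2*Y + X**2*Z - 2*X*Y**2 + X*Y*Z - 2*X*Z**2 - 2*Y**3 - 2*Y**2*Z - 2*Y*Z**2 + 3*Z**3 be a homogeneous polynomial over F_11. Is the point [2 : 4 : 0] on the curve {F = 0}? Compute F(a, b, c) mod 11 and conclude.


F(2,4,0) ≡ 1 (mod 11); P is NOT on the curve.

Evaluate F(2, 4, 0) term-by-term (mod 11).
  2*X**3 ↦ 2·8·1·1 = 16
  -2*X**2*Y ↦ -2·4·4·1 = -32
  X**2*Z ↦ 1·4·1·0 = 0
  -2*X*Y**2 ↦ -2·2·16·1 = -64
  X*Y*Z ↦ 1·2·4·0 = 0
  -2*X*Z**2 ↦ -2·2·1·0 = 0
  -2*Y**3 ↦ -2·1·64·1 = -128
  -2*Y**2*Z ↦ -2·1·16·0 = 0
  -2*Y*Z**2 ↦ -2·1·4·0 = 0
  3*Z**3 ↦ 3·1·1·0 = 0
Sum: F(2, 4, 0) = (16) + (-32) + (0) + (-64) + (0) + (0) + (-128) + (0) + (0) + (0) = -208.
Reducing mod 11: -208 ≡ 1 (mod 11).
Since F(a, b, c) ≡ 1 ≠ 0 (mod 11), P does NOT lie on the curve.


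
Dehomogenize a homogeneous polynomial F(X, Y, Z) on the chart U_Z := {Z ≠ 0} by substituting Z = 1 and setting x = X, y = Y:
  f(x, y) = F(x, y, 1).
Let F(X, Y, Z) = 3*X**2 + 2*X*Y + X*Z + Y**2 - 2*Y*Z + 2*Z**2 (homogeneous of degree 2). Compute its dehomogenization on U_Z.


f(x, y) = 3*x**2 + 2*x*y + x + y**2 - 2*y + 2

On U_Z we set Z = 1. Each monomial c·X^i·Y^j·Z^k in F becomes c·x^i·y^j·1^k = c·x^i·y^j.
Substituting Z = 1: F(X, Y, 1) = 3*x**2 + 2*x*y + x + y**2 - 2*y + 2.
Note: deg(f) ≤ deg(F) = 2; strict inequality happens when F is divisible by Z (lost terms).


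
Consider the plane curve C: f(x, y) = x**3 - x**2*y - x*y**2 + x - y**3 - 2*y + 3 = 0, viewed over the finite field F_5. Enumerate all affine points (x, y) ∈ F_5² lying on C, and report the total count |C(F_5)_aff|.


Affine F_5-points: {(0, 1), (0, 3), (1, 0), (1, 1), (1, 3), (2, 2), (2, 3)}; count = 7.

For each of the 25 pairs (x, y) ∈ F_5², evaluate f(x, y) mod 5. Record the zeros.
  x = 0: [0↦3, 1↦0, 2↦1, 3↦0, 4↦1]  zeros at y ∈ {1, 3}
  x = 1: [0↦0, 1↦0, 2↦2, 3↦0, 4↦3]  zeros at y ∈ {0, 1, 3}
  x = 2: [0↦3, 1↦4, 2↦0, 3↦0, 4↦3]  zeros at y ∈ {2, 3}
  x = 3: [0↦3, 1↦3, 2↦1, 3↦1, 4↦2]  zeros at y ∈ ∅
  x = 4: [0↦1, 1↦3, 2↦1, 3↦4, 4↦1]  zeros at y ∈ ∅
Collecting zeros: affine points = {(0, 1), (0, 3), (1, 0), (1, 1), (1, 3), (2, 2), (2, 3)}.
Total count |C(F_5)_aff| = 7.


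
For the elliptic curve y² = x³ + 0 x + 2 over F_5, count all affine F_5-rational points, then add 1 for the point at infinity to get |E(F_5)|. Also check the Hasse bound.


Affine points = {(2, 0), (3, 2), (3, 3), (4, 1), (4, 4)}; affine count = 5; |E(F_5)| = 6.

Discriminant check: Δ ∝ 4a³ + 27b² = 4·0³ + 27·2² = 4·0 + 27·4 ≡ 3 (mod 5). Nonzero ⇒ E is nonsingular.
For each x ∈ F_5, compute rhs = x³ + 0·x + 2 mod 5, then count y ∈ F_5 with y² ≡ rhs.
  x = 0: rhs = 2, matching y values: none (0 points).
  x = 1: rhs = 3, matching y values: none (0 points).
  x = 2: rhs = 0, matching y values: 0 (1 points).
  x = 3: rhs = 4, matching y values: 2, 3 (2 points).
  x = 4: rhs = 1, matching y values: 1, 4 (2 points).
Total affine count: 5.
Full point count |E(F_5)| = 5 + 1 = 6.
Hasse bound: |6 − (5+1)| = |0| = 0 ≤ 2√5 ≈ 4.4721 ✓.


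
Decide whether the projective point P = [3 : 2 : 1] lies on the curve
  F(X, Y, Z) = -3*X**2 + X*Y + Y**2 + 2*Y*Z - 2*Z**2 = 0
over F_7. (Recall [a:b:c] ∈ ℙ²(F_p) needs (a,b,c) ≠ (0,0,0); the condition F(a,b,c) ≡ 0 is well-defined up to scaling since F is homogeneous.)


F(3,2,1) ≡ 6 (mod 7); P is NOT on the curve.

Evaluate F(3, 2, 1) term-by-term (mod 7).
  -3*X**2 ↦ -3·9·1·1 = -27
  X*Y ↦ 1·3·2·1 = 6
  Y**2 ↦ 1·1·4·1 = 4
  2*Y*Z ↦ 2·1·2·1 = 4
  -2*Z**2 ↦ -2·1·1·1 = -2
Sum: F(3, 2, 1) = (-27) + (6) + (4) + (4) + (-2) = -15.
Reducing mod 7: -15 ≡ 6 (mod 7).
Since F(a, b, c) ≡ 6 ≠ 0 (mod 7), P does NOT lie on the curve.


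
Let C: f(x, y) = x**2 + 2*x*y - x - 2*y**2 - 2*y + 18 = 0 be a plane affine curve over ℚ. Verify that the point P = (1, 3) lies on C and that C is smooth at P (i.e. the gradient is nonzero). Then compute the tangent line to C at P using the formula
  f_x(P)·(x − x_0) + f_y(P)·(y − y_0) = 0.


Tangent line at P: 7*x - 12*y + 29 = 0.

Step 1: f(1, 3) = 0, so P lies on C.
Step 2: partial derivatives
  f_x(x, y) = 2*x + 2*y - 1, f_y(x, y) = 2*x - 4*y - 2.
  f_x(P) = 7, f_y(P) = -12 (gradient nonzero, so P is smooth).
Step 3: tangent line at P: 7·(x − 1) + -12·(y − 3) = 0.
Expanding: 7*x - 12*y + 29 = 0.


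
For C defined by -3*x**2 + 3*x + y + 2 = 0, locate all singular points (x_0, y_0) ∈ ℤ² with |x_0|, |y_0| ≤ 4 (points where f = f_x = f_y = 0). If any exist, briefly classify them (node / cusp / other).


No singular points in the scanned grid; C is smooth there.

Compute partial derivatives:
  f_x = 3 - 6*x.
  f_y = 1.
f_y = 1 is a nonzero constant, so f_y never vanishes: no point (x, y) can satisfy f = f_x = f_y = 0. In particular no (x, y) ∈ {−4, ..., 4}² is singular; the curve is smooth.


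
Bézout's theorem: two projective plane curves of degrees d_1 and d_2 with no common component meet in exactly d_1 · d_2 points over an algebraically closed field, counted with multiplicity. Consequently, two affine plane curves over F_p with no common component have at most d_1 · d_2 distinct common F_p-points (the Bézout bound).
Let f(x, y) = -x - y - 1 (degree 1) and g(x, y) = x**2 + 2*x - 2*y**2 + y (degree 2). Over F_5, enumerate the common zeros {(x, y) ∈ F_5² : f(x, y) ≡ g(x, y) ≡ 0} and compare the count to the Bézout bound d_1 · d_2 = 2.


Common zeros: ∅; count = 0; Bézout bound = 2.

deg(f) = 1, deg(g) = 2, so Bézout bound = 2.
Scan x ∈ F_5. For each x, list the y ∈ F_5 with f(x, y) ≡ 0 and those with g(x, y) ≡ 0 (mod 5); the common zeros in that column are the intersection.
  x = 0: f ≡ 0 at y ∈ {4}; g ≡ 0 at y ∈ {0, 3}; common: ∅.
  x = 1: f ≡ 0 at y ∈ {3}; g ≡ 0 at y ∈ {4}; common: ∅.
  x = 2: f ≡ 0 at y ∈ {2}; g ≡ 0 at y ∈ {4}; common: ∅.
  x = 3: f ≡ 0 at y ∈ {1}; g ≡ 0 at y ∈ {0, 3}; common: ∅.
  x = 4: f ≡ 0 at y ∈ {0}; g ≡ 0 at y ∈ ∅; common: ∅.
Collecting: common zeros = ∅, so the count is 0.
Comparison with the Bézout bound: 0 ≤ 2 = deg(f)·deg(g), as expected for curves with no common component (the affine F_5-count falls short of the bound because intersections may lie at infinity, over extension fields, or carry multiplicity).


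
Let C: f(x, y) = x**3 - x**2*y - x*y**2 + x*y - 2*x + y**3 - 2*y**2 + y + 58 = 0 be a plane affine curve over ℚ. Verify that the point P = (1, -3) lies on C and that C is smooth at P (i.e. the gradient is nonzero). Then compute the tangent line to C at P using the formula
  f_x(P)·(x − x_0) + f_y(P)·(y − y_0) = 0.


Tangent line at P: -5*x + 46*y + 143 = 0.

Step 1: f(1, -3) = 0, so P lies on C.
Step 2: partial derivatives
  f_x(x, y) = 3*x**2 - 2*x*y - y**2 + y - 2, f_y(x, y) = -x**2 - 2*x*y + x + 3*y**2 - 4*y + 1.
  f_x(P) = -5, f_y(P) = 46 (gradient nonzero, so P is smooth).
Step 3: tangent line at P: -5·(x − 1) + 46·(y − -3) = 0.
Expanding: -5*x + 46*y + 143 = 0.


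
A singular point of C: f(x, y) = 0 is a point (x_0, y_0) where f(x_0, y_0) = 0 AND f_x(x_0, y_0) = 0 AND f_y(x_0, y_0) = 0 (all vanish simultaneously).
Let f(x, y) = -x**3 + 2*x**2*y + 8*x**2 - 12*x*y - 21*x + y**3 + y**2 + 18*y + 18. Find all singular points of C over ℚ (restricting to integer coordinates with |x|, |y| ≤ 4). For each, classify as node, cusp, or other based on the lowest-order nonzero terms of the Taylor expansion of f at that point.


Singular points: {(3, 0)}; classification: node.

Compute partial derivatives:
  f_x = -3*x**2 + 4*x*y + 16*x - 12*y - 21.
  f_y = 2*x**2 - 12*x + 3*y**2 + 2*y + 18.
Scan x_0 ∈ {−4, ..., 4}. For each x_0, f_y(x_0, y) is a polynomial in y; find its integer roots y ∈ {−4, ..., 4}, then test f_x and f at those candidates.
  x = -4: f_y(-4, y) = 3*y**2 + 2*y + 98; no integer root y with |y| ≤ 4.
  x = -3: f_y(-3, y) = 3*y**2 + 2*y + 72; no integer root y with |y| ≤ 4.
  x = -2: f_y(-2, y) = 3*y**2 + 2*y + 50; no integer root y with |y| ≤ 4.
  x = -1: f_y(-1, y) = 3*y**2 + 2*y + 32; no integer root y with |y| ≤ 4.
  x = 0: f_y(0, y) = 3*y**2 + 2*y + 18; no integer root y with |y| ≤ 4.
  x = 1: f_y(1, y) = 3*y**2 + 2*y + 8; no integer root y with |y| ≤ 4.
  x = 2: f_y(2, y) = 3*y**2 + 2*y + 2; no integer root y with |y| ≤ 4.
  x = 3: f_y(3, y) = 3*y**2 + 2*y; vanishes at y ∈ {0}. (3, 0): f_x = 0, f = 0 — SINGULAR.
  x = 4: f_y(4, y) = 3*y**2 + 2*y + 2; no integer root y with |y| ≤ 4.
Only singular point on the grid: (3, 0).
Classify: substitute x = 3 + u, y = 0 + v and expand: f = -u**3 + 2*u**2*v - u**2 + v**3 + v**2.
No constant or linear terms (consistent with a singular point). Quadratic part: -u**2 + v**2. Cubic part: -u**3 + 2*u**2*v + v**3.
The quadratic part v**2 - u**2 = (v − u)(v + u) splits into two distinct linear factors, so there are two distinct tangent lines y − 0 = ±(x − 3) — this is a node (ordinary double point).
Classification: node.


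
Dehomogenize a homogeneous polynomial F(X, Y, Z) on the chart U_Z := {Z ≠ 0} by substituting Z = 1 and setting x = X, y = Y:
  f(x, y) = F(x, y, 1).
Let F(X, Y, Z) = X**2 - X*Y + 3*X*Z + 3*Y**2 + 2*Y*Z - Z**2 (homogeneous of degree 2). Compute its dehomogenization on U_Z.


f(x, y) = x**2 - x*y + 3*x + 3*y**2 + 2*y - 1

On U_Z we set Z = 1. Each monomial c·X^i·Y^j·Z^k in F becomes c·x^i·y^j·1^k = c·x^i·y^j.
Substituting Z = 1: F(X, Y, 1) = x**2 - x*y + 3*x + 3*y**2 + 2*y - 1.
Note: deg(f) ≤ deg(F) = 2; strict inequality happens when F is divisible by Z (lost terms).


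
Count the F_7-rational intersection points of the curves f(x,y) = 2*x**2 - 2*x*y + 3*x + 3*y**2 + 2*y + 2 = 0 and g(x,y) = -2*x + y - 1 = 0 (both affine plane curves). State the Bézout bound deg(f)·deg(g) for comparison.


Common zeros: {(0, 1), (6, 6)}; count = 2; Bézout bound = 2.

deg(f) = 2, deg(g) = 1, so Bézout bound = 2.
Scan x ∈ F_7. For each x, list the y ∈ F_7 with f(x, y) ≡ 0 and those with g(x, y) ≡ 0 (mod 7); the common zeros in that column are the intersection.
  x = 0: f ≡ 0 at y ∈ {1, 3}; g ≡ 0 at y ∈ {1}; common: {1}.
  x = 1: f ≡ 0 at y ∈ {0}; g ≡ 0 at y ∈ {3}; common: ∅.
  x = 2: f ≡ 0 at y ∈ {4, 6}; g ≡ 0 at y ∈ {5}; common: ∅.
  x = 3: f ≡ 0 at y ∈ {1, 5}; g ≡ 0 at y ∈ {0}; common: ∅.
  x = 4: f ≡ 0 at y ∈ {4, 5}; g ≡ 0 at y ∈ {2}; common: ∅.
  x = 5: f ≡ 0 at y ∈ {2, 3}; g ≡ 0 at y ∈ {4}; common: ∅.
  x = 6: f ≡ 0 at y ∈ {2, 6}; g ≡ 0 at y ∈ {6}; common: {6}.
Collecting: common zeros = {(0, 1), (6, 6)}, so the count is 2.
Comparison with the Bézout bound: 2 ≤ 2 = deg(f)·deg(g), as expected for curves with no common component (the bound is attained).


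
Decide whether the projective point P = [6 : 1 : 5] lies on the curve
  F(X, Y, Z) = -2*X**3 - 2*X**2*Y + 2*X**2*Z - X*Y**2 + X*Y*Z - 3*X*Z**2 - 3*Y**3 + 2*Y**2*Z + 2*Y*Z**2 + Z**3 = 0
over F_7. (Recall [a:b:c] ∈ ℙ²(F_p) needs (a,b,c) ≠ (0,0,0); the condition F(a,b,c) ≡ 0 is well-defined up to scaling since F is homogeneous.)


F(6,1,5) ≡ 4 (mod 7); P is NOT on the curve.

Evaluate F(6, 1, 5) term-by-term (mod 7).
  -2*X**3 ↦ -2·216·1·1 = -432
  -2*X**2*Y ↦ -2·36·1·1 = -72
  2*X**2*Z ↦ 2·36·1·5 = 360
  -X*Y**2 ↦ -1·6·1·1 = -6
  X*Y*Z ↦ 1·6·1·5 = 30
  -3*X*Z**2 ↦ -3·6·1·25 = -450
  -3*Y**3 ↦ -3·1·1·1 = -3
  2*Y**2*Z ↦ 2·1·1·5 = 10
  2*Y*Z**2 ↦ 2·1·1·25 = 50
  Z**3 ↦ 1·1·1·125 = 125
Sum: F(6, 1, 5) = (-432) + (-72) + (360) + (-6) + (30) + (-450) + (-3) + (10) + (50) + (125) = -388.
Reducing mod 7: -388 ≡ 4 (mod 7).
Since F(a, b, c) ≡ 4 ≠ 0 (mod 7), P does NOT lie on the curve.


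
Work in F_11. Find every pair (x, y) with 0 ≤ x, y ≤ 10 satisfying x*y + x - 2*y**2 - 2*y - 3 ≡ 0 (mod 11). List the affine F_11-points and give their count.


Affine F_11-points: {(2, 4), (2, 7), (3, 0), (3, 6), (4, 3), (4, 9), (5, 2), (5, 5), (9, 1), (9, 8)}; count = 10.

For each of the 121 pairs (x, y) ∈ F_11², evaluate f(x, y) mod 11. Record the zeros.
  x = 0: [0↦8, 1↦4, 2↦7, 3↦6, 4↦1, 5↦3, 6↦1, 7↦6, 8↦7, 9↦4, 10↦8]  zeros at y ∈ ∅
  x = 1: [0↦9, 1↦6, 2↦10, 3↦10, 4↦6, 5↦9, 6↦8, 7↦3, 8↦5, 9↦3, 10↦8]  zeros at y ∈ ∅
  x = 2: [0↦10, 1↦8, 2↦2, 3↦3, 4↦0, 5↦4, 6↦4, 7↦0, 8↦3, 9↦2, 10↦8]  zeros at y ∈ {4, 7}
  x = 3: [0↦0, 1↦10, 2↦5, 3↦7, 4↦5, 5↦10, 6↦0, 7↦8, 8↦1, 9↦1, 10↦8]  zeros at y ∈ {0, 6}
  x = 4: [0↦1, 1↦1, 2↦8, 3↦0, 4↦10, 5↦5, 6↦7, 7↦5, 8↦10, 9↦0, 10↦8]  zeros at y ∈ {3, 9}
  x = 5: [0↦2, 1↦3, 2↦0, 3↦4, 4↦4, 5↦0, 6↦3, 7↦2, 8↦8, 9↦10, 10↦8]  zeros at y ∈ {2, 5}
  x = 6: [0↦3, 1↦5, 2↦3, 3↦8, 4↦9, 5↦6, 6↦10, 7↦10, 8↦6, 9↦9, 10↦8]  zeros at y ∈ ∅
  x = 7: [0↦4, 1↦7, 2↦6, 3↦1, 4↦3, 5↦1, 6↦6, 7↦7, 8↦4, 9↦8, 10↦8]  zeros at y ∈ ∅
  x = 8: [0↦5, 1↦9, 2↦9, 3↦5, 4↦8, 5↦7, 6↦2, 7↦4, 8↦2, 9↦7, 10↦8]  zeros at y ∈ ∅
  x = 9: [0↦6, 1↦0, 2↦1, 3↦9, 4↦2, 5↦2, 6↦9, 7↦1, 8↦0, 9↦6, 10↦8]  zeros at y ∈ {1, 8}
  x = 10: [0↦7, 1↦2, 2↦4, 3↦2, 4↦7, 5↦8, 6↦5, 7↦9, 8↦9, 9↦5, 10↦8]  zeros at y ∈ ∅
Collecting zeros: affine points = {(2, 4), (2, 7), (3, 0), (3, 6), (4, 3), (4, 9), (5, 2), (5, 5), (9, 1), (9, 8)}.
Total count |C(F_11)_aff| = 10.


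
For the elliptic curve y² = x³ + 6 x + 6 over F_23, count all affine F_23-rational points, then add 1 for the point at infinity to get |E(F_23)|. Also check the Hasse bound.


Affine points = {(0, 11), (0, 12), (1, 6), (1, 17), (2, 7), (2, 16), (4, 5), (4, 18), (5, 0), (7, 0), (10, 10), (10, 13), (11, 0), (12, 9), (12, 14), (13, 2), (13, 21), (16, 9), (16, 14), (18, 9), (18, 14), (21, 3), (21, 20)}; affine count = 23; |E(F_23)| = 24.

Discriminant check: Δ ∝ 4a³ + 27b² = 4·6³ + 27·6² = 4·216 + 27·36 ≡ 19 (mod 23). Nonzero ⇒ E is nonsingular.
For each x ∈ F_23, compute rhs = x³ + 6·x + 6 mod 23, then count y ∈ F_23 with y² ≡ rhs.
  x = 0: rhs = 6, matching y values: 11, 12 (2 points).
  x = 1: rhs = 13, matching y values: 6, 17 (2 points).
  x = 2: rhs = 3, matching y values: 7, 16 (2 points).
  x = 3: rhs = 5, matching y values: none (0 points).
  x = 4: rhs = 2, matching y values: 5, 18 (2 points).
  x = 5: rhs = 0, matching y values: 0 (1 points).
  x = 6: rhs = 5, matching y values: none (0 points).
  x = 7: rhs = 0, matching y values: 0 (1 points).
  x = 8: rhs = 14, matching y values: none (0 points).
  x = 9: rhs = 7, matching y values: none (0 points).
  x = 10: rhs = 8, matching y values: 10, 13 (2 points).
  x = 11: rhs = 0, matching y values: 0 (1 points).
  x = 12: rhs = 12, matching y values: 9, 14 (2 points).
  x = 13: rhs = 4, matching y values: 2, 21 (2 points).
  x = 14: rhs = 5, matching y values: none (0 points).
  x = 15: rhs = 21, matching y values: none (0 points).
  x = 16: rhs = 12, matching y values: 9, 14 (2 points).
  x = 17: rhs = 7, matching y values: none (0 points).
  x = 18: rhs = 12, matching y values: 9, 14 (2 points).
  x = 19: rhs = 10, matching y values: none (0 points).
  x = 20: rhs = 7, matching y values: none (0 points).
  x = 21: rhs = 9, matching y values: 3, 20 (2 points).
  x = 22: rhs = 22, matching y values: none (0 points).
Total affine count: 23.
Full point count |E(F_23)| = 23 + 1 = 24.
Hasse bound: |24 − (23+1)| = |0| = 0 ≤ 2√23 ≈ 9.5917 ✓.


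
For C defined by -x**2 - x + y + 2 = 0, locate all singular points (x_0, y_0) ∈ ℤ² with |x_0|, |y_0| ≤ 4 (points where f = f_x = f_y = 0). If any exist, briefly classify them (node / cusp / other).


No singular points in the scanned grid; C is smooth there.

Compute partial derivatives:
  f_x = -2*x - 1.
  f_y = 1.
f_y = 1 is a nonzero constant, so f_y never vanishes: no point (x, y) can satisfy f = f_x = f_y = 0. In particular no (x, y) ∈ {−4, ..., 4}² is singular; the curve is smooth.


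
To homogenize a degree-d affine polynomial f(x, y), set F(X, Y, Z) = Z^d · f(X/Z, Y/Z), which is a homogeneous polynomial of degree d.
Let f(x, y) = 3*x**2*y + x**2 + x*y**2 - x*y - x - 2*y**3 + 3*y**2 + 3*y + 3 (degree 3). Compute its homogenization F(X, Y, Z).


F(X, Y, Z) = 3*X**2*Y + X**2*Z + X*Y**2 - X*Y*Z - X*Z**2 - 2*Y**3 + 3*Y**2*Z + 3*Y*Z**2 + 3*Z**3

deg(f) = 3.
Substitute x = X/Z, y = Y/Z into f, then multiply by Z^3.
  monomial 3·x^2·y^1 ↦ 3·X^2·Y^1·Z^0.
  monomial 1·x^2·y^0 ↦ 1·X^2·Y^0·Z^1.
  monomial 1·x^1·y^2 ↦ 1·X^1·Y^2·Z^0.
  monomial -1·x^1·y^1 ↦ -1·X^1·Y^1·Z^1.
  monomial -1·x^1·y^0 ↦ -1·X^1·Y^0·Z^2.
  monomial -2·x^0·y^3 ↦ -2·X^0·Y^3·Z^0.
  monomial 3·x^0·y^2 ↦ 3·X^0·Y^2·Z^1.
  monomial 3·x^0·y^1 ↦ 3·X^0·Y^1·Z^2.
  monomial 3·x^0·y^0 ↦ 3·X^0·Y^0·Z^3.
Collecting: F(X, Y, Z) = 3*X**2*Y + X**2*Z + X*Y**2 - X*Y*Z - X*Z**2 - 2*Y**3 + 3*Y**2*Z + 3*Y*Z**2 + 3*Z**3.


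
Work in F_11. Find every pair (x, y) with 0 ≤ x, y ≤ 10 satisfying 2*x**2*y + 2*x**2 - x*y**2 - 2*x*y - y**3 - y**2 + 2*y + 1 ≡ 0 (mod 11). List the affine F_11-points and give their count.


Affine F_11-points: {(1, 10), (2, 1), (4, 0), (7, 0), (7, 1), (7, 2), (8, 3), (8, 7), (9, 2), (9, 3), (9, 7)}; count = 11.

For each of the 121 pairs (x, y) ∈ F_11², evaluate f(x, y) mod 11. Record the zeros.
  x = 0: [0↦1, 1↦1, 2↦4, 3↦4, 4↦6, 5↦4, 6↦3, 7↦8, 8↦2, 9↦1, 10↦10]  zeros at y ∈ ∅
  x = 1: [0↦3, 1↦2, 2↦2, 3↦8, 4↦3, 5↦3, 6↦2, 7↦5, 8↦6, 9↦10, 10↦0]  zeros at y ∈ {10}
  x = 2: [0↦9, 1↦0, 2↦1, 3↦6, 4↦9, 5↦4, 6↦7, 7↦1, 8↦2, 9↦4, 10↦1]  zeros at y ∈ {1}
  x = 3: [0↦8, 1↦6, 2↦1, 3↦9, 4↦2, 5↦7, 6↦7, 7↦7, 8↦1, 9↦5, 10↦2]  zeros at y ∈ ∅
  x = 4: [0↦0, 1↦9, 2↦2, 3↦6, 4↦4, 5↦1, 6↦2, 7↦1, 8↦3, 9↦2, 10↦3]  zeros at y ∈ {0}
  x = 5: [0↦7, 1↦9, 2↦4, 3↦8, 4↦4, 5↦8, 6↦3, 7↦5, 8↦8, 9↦6, 10↦4]  zeros at y ∈ ∅
  x = 6: [0↦7, 1↦6, 2↦7, 3↦4, 4↦2, 5↦6, 6↦10, 7↦8, 8↦5, 9↦6, 10↦5]  zeros at y ∈ ∅
  x = 7: [0↦0, 1↦0, 2↦0, 3↦5, 4↦9, 5↦6, 6↦1, 7↦10, 8↦5, 9↦2, 10↦6]  zeros at y ∈ {0, 1, 2}
  x = 8: [0↦8, 1↦2, 2↦5, 3↦0, 4↦3, 5↦8, 6↦9, 7↦0, 8↦8, 9↦5, 10↦7]  zeros at y ∈ {3, 7}
  x = 9: [0↦9, 1↦1, 2↦0, 3↦0, 4↦6, 5↦1, 6↦1, 7↦0, 8↦3, 9↦4, 10↦8]  zeros at y ∈ {2, 3, 7}
  x = 10: [0↦3, 1↦8, 2↦7, 3↦5, 4↦7, 5↦7, 6↦10, 7↦10, 8↦1, 9↦10, 10↦9]  zeros at y ∈ ∅
Collecting zeros: affine points = {(1, 10), (2, 1), (4, 0), (7, 0), (7, 1), (7, 2), (8, 3), (8, 7), (9, 2), (9, 3), (9, 7)}.
Total count |C(F_11)_aff| = 11.
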